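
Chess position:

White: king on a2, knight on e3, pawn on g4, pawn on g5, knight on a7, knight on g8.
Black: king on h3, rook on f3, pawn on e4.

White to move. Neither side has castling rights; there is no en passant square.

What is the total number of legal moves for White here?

White to move; king on a2.
In check: no.
Legal moves: Ne7, Nh6, Nf6, Nc8, Nc6, Nb5, Nf5, Nd5, Nc4, Ng2, Nc2, Nf1, Nd1, Kb3, Ka3, Kb2, Kb1, Ka1, g6.
Count: 19.

19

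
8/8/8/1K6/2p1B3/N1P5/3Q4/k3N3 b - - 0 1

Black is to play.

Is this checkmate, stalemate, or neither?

stalemate

Black to move; black king on a1.
In check: no.
King squares — b1: attacked by Na3; a2: attacked by Qd2; b2: attacked by Qd2.
Legal moves for Black: none.
Not in check and no legal moves → stalemate.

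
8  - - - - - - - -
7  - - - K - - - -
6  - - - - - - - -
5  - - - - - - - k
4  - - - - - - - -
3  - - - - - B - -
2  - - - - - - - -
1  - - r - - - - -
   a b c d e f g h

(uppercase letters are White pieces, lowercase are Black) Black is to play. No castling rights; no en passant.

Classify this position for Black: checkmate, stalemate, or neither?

Black to move; black king on h5.
In check: yes, from the white bishop on f3.
King squares — g4: attacked by Bf3; h4: available; g5: available; g6: available; h6: available.
Legal moves for Black: Kh6, Kg6, Kg5, Kh4.
Black is in check but has 4 legal moves → neither.

neither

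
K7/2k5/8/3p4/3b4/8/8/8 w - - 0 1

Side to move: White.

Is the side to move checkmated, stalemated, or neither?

stalemate

White to move; white king on a8.
In check: no.
King squares — a7: attacked by Bd4; b7: attacked by Kc7; b8: attacked by Kc7.
Legal moves for White: none.
Not in check and no legal moves → stalemate.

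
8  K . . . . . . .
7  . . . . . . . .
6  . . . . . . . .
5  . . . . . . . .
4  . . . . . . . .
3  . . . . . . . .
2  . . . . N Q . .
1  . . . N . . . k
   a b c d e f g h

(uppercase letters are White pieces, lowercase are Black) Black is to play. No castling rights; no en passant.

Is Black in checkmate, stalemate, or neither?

Black to move; black king on h1.
In check: no.
King squares — g1: attacked by Ne2; g2: attacked by Qf2; h2: attacked by Qf2.
Legal moves for Black: none.
Not in check and no legal moves → stalemate.

stalemate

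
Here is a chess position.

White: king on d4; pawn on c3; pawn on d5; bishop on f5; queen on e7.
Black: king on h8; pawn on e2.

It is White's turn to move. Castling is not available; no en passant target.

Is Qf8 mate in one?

After Qf8: black king on h8; in check: yes, from the white queen on f8.
King squares — g7: attacked by Qf8; h7: attacked by Bf5; g8: attacked by Qf8.
Black has no legal moves → checkmate.

yes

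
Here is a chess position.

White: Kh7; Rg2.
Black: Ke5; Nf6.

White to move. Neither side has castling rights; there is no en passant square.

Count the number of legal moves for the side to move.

White to move; king on h7.
In check: yes, from the black knight on f6.
Legal moves: Kh8, Kg7, Kh6, Kg6.
Count: 4.

4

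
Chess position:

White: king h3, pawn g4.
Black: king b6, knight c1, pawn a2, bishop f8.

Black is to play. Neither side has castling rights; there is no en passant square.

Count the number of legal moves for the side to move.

22

Black to move; king on b6.
In check: no.
Legal moves: Bg7, Be7, Bh6, Bd6, Bc5, Bb4, Ba3, Kc7, Kb7, Ka7, Kc6, Ka6, Kc5, Kb5, Ka5, Nd3, Nb3, Ne2, a1=Q, a1=R, a1=B, a1=N.
Count: 22.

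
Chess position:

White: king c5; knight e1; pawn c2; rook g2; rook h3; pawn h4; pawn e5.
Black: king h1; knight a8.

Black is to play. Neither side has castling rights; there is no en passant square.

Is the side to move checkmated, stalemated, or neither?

checkmate

Black to move; black king on h1.
In check: yes, from the white rook on h3.
King squares — g1: attacked by Rg2; g2: attacked by Ne1; h2: attacked by Rg2.
Legal moves for Black: none.
In check with no legal moves → checkmate.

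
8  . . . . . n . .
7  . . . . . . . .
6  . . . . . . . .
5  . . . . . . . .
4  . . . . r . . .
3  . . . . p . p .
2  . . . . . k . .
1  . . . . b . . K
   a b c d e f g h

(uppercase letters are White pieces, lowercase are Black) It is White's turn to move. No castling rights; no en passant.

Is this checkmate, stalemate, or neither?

stalemate

White to move; white king on h1.
In check: no.
King squares — g1: attacked by Kf2; g2: attacked by Kf2; h2: attacked by Pg3.
Legal moves for White: none.
Not in check and no legal moves → stalemate.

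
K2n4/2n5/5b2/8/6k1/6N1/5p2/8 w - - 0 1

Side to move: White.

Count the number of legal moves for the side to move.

White to move; king on a8.
In check: yes, from the black knight on c7.
Legal moves: Kb8, Ka7.
Count: 2.

2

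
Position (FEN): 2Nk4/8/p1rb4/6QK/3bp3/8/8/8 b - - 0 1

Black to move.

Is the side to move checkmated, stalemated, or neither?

neither

Black to move; black king on d8.
In check: yes, from the white queen on g5.
King squares — c7: available; d7: available; e7: attacked by Qg5; c8: available; e8: available.
Legal moves for Black: Ke8, Kxc8, Kd7, Kc7, Be7, Bf6.
Black is in check but has 6 legal moves → neither.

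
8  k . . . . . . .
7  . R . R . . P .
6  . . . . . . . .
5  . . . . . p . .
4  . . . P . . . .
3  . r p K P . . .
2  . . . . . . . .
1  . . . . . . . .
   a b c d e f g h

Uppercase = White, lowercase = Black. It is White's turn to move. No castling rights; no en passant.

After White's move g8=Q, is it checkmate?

After g8=Q: black king on a8; in check: yes, from the white queen on g8.
King squares — a7: attacked by Rb7; b7: attacked by Rd7; b8: attacked by Rb7.
Black has no legal moves → checkmate.

yes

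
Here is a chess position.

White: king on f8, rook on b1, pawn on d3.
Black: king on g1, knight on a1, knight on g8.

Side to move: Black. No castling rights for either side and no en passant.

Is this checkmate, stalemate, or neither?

neither

Black to move; black king on g1.
In check: yes, from the white rook on b1.
King squares — f1: attacked by Rb1; h1: attacked by Rb1; f2: available; g2: available; h2: available.
Legal moves for Black: Kh2, Kg2, Kf2.
Black is in check but has 3 legal moves → neither.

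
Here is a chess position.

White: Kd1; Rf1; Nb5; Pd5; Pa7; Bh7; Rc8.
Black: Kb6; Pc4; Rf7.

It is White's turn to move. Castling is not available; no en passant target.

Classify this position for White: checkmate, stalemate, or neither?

neither

White to move; white king on d1.
In check: no.
Legal moves for White include: Rh8, Rg8, Rf8, Re8, Rd8, Rb8+, Ra8, Rc7, Rc6+, Rc5, Rxc4, Bg8, Bg6, Bf5, Be4, Bd3, Bc2, Bb1, ... (list truncated; more exist).
White has legal moves and is not in check → neither.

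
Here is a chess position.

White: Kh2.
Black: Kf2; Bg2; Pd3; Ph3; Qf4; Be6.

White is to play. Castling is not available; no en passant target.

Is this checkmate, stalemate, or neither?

checkmate

White to move; white king on h2.
In check: yes, from the black queen on f4.
King squares — g1: attacked by Kf2; h1: attacked by Bg2; g2: attacked by Kf2; g3: attacked by Kf2; h3: attacked by Bg2.
Legal moves for White: none.
In check with no legal moves → checkmate.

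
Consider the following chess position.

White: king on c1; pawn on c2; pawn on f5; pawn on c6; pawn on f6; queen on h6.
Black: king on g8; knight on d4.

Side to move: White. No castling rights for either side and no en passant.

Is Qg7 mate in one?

yes

After Qg7: black king on g8; in check: yes, from the white queen on g7.
King squares — f7: attacked by Qg7; g7: attacked by Pf6; h7: attacked by Qg7; f8: attacked by Qg7; h8: attacked by Qg7.
Black has no legal moves → checkmate.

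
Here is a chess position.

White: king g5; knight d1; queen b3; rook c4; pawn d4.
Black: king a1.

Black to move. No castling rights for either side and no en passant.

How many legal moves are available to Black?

0

Black to move; king on a1.
In check: no.
Legal moves: none.
Count: 0.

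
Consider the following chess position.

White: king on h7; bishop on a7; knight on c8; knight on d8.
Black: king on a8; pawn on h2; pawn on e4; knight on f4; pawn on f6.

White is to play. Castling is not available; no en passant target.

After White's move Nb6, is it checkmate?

After Nb6: black king on a8; in check: yes, from the white knight on b6.
Black has 1 legal reply: Kxa7.
In check but a legal move exists → not checkmate.

no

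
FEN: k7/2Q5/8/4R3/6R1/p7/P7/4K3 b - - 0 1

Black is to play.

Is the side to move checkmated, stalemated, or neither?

stalemate

Black to move; black king on a8.
In check: no.
King squares — a7: attacked by Qc7; b7: attacked by Qc7; b8: attacked by Qc7.
Legal moves for Black: none.
Not in check and no legal moves → stalemate.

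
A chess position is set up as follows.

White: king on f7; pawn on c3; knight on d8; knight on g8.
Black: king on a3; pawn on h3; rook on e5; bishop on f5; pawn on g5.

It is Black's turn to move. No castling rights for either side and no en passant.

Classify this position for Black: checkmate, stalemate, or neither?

neither

Black to move; black king on a3.
In check: no.
Legal moves for Black include: Bc8, Bh7, Bd7, Bg6+, Be6+, Bg4, Be4, Bd3, Bc2, Bb1, Re8, Re7+, Re6, Rd5, Rc5, Rb5, Ra5, Re4, ... (list truncated; more exist).
Black has legal moves and is not in check → neither.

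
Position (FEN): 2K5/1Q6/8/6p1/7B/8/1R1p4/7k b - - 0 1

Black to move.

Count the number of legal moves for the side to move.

Black to move; king on h1.
In check: yes, from the white queen on b7.
Legal moves: Kh2, Kg1.
Count: 2.

2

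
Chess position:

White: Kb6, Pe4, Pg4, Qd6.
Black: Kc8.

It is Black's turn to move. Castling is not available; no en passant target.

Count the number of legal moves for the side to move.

0

Black to move; king on c8.
In check: no.
Legal moves: none.
Count: 0.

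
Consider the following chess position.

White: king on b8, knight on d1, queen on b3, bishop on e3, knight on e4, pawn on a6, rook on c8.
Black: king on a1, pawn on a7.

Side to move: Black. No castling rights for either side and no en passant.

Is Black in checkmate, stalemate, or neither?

Black to move; black king on a1.
In check: no.
King squares — b1: attacked by Qb3; a2: attacked by Qb3; b2: attacked by Nd1.
Legal moves for Black: none.
Not in check and no legal moves → stalemate.

stalemate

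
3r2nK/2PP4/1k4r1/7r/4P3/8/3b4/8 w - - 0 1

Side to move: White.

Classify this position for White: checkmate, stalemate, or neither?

checkmate

White to move; white king on h8.
In check: yes, from the black rook on h5.
King squares — g7: attacked by Rg6; h7: attacked by Rh5; g8: attacked by Rg6.
Legal moves for White: none.
In check with no legal moves → checkmate.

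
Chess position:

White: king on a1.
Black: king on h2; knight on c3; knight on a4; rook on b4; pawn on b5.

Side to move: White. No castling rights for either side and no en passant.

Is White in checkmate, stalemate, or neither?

White to move; white king on a1.
In check: no.
King squares — b1: attacked by Nc3; a2: attacked by Nc3; b2: attacked by Na4.
Legal moves for White: none.
Not in check and no legal moves → stalemate.

stalemate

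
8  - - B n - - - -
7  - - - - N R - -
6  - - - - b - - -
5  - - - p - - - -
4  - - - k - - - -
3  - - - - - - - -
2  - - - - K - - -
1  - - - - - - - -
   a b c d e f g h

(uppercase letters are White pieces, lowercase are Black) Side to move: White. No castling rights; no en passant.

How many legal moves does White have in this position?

24

White to move; king on e2.
In check: no.
Legal moves: Bd7, Bb7, Bxe6, Ba6, Rf8, Rh7, Rg7, Rf6, Rf5, Rf4+, Rf3, Rf2, Rf1, Ng8, Ng6, Nc6+, Nf5+, Nxd5, Kf3, Kf2, Kd2, Kf1, Ke1, Kd1.
Count: 24.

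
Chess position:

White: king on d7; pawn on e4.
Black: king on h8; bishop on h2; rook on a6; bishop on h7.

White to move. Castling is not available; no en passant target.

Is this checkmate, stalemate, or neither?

White to move; white king on d7.
In check: no.
Legal moves for White: Ke8, Kd8, Kc8, Ke7, e5.
White has 5 legal moves and is not in check → neither.

neither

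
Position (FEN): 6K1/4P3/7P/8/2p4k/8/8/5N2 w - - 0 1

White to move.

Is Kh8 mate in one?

After Kh8: black king on h4; in check: no.
Black is not in check, so this cannot be checkmate.

no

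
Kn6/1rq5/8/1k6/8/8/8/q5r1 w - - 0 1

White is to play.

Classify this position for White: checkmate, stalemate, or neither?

White to move; white king on a8.
In check: yes, from the black queen on a1.
King squares — a7: attacked by Qa1; b7: attacked by Qc7; b8: attacked by Rb7.
Legal moves for White: none.
In check with no legal moves → checkmate.

checkmate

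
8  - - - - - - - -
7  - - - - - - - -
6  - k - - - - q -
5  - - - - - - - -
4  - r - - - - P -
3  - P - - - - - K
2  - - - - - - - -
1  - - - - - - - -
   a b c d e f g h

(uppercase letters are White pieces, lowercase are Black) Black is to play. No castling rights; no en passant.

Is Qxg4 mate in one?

no

After Qxg4: white king on h3; in check: yes, from the black queen on g4.
White has 1 legal reply: Kh2.
In check but a legal move exists → not checkmate.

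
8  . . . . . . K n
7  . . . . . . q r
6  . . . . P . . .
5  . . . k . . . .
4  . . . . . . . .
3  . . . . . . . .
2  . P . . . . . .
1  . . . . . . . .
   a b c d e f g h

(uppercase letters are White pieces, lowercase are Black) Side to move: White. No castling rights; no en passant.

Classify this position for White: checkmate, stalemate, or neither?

checkmate

White to move; white king on g8.
In check: yes, from the black queen on g7.
King squares — f7: attacked by Qg7; g7: attacked by Rh7; h7: attacked by Qg7; f8: attacked by Qg7; h8: attacked by Qg7.
Legal moves for White: none.
In check with no legal moves → checkmate.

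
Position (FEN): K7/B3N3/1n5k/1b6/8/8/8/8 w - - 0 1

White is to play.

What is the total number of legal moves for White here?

3

White to move; king on a8.
In check: yes, from the black knight on b6.
Legal moves: Kb8, Kb7, Bxb6.
Count: 3.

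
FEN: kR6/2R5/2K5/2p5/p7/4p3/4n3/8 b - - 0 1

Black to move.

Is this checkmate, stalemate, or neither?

neither

Black to move; black king on a8.
In check: yes, from the white rook on b8.
Legal moves for Black: Kxb8.
Black is in check but has 1 legal move → neither.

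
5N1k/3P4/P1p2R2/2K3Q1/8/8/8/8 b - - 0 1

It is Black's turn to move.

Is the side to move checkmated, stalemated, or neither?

stalemate

Black to move; black king on h8.
In check: no.
King squares — g7: attacked by Qg5; h7: attacked by Nf8; g8: attacked by Qg5.
Legal moves for Black: none.
Not in check and no legal moves → stalemate.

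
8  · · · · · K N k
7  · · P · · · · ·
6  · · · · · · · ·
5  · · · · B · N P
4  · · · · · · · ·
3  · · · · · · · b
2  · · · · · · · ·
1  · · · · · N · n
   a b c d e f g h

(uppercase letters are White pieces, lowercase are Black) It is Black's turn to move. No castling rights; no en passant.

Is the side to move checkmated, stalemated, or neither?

Black to move; black king on h8.
In check: yes, from the white bishop on e5.
King squares — g7: attacked by Be5; h7: attacked by Ng5; g8: attacked by Kf8.
Legal moves for Black: none.
In check with no legal moves → checkmate.

checkmate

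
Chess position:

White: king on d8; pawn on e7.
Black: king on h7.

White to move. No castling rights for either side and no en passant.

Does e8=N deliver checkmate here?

After e8=N: black king on h7; in check: no.
Black is not in check, so this cannot be checkmate.

no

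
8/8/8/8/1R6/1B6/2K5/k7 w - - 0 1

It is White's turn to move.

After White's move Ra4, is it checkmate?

After Ra4: black king on a1; in check: yes, from the white rook on a4.
King squares — b1: attacked by Kc2; a2: attacked by Bb3; b2: attacked by Kc2.
Black has no legal moves → checkmate.

yes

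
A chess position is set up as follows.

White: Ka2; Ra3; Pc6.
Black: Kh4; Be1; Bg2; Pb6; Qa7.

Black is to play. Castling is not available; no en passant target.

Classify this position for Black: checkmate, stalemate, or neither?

neither

Black to move; black king on h4.
In check: no.
Legal moves for Black include: Qb8, Qa8, Qh7, Qg7, Qf7+, Qe7, Qd7, Qc7, Qb7, Qa6, Qa5, Qa4, Qxa3+, Kh5, Kg5, Kg4, Bxc6, Bd5+, ... (list truncated; more exist).
Black has legal moves and is not in check → neither.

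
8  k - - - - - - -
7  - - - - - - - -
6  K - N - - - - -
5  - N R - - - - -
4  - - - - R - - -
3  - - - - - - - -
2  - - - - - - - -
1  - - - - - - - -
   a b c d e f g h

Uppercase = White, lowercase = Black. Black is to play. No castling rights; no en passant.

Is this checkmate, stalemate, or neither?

stalemate

Black to move; black king on a8.
In check: no.
King squares — a7: attacked by Nb5; b7: attacked by Ka6; b8: attacked by Nc6.
Legal moves for Black: none.
Not in check and no legal moves → stalemate.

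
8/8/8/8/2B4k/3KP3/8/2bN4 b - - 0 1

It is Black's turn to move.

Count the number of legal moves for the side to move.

9

Black to move; king on h4.
In check: no.
Legal moves: Kh5, Kg5, Kg4, Kh3, Kg3, Bxe3, Ba3, Bd2, Bb2.
Count: 9.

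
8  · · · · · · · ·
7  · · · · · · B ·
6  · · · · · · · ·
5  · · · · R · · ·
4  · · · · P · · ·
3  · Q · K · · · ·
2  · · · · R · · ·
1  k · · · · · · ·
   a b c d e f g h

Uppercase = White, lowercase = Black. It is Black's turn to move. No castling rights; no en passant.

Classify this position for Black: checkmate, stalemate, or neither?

Black to move; black king on a1.
In check: no.
King squares — b1: attacked by Qb3; a2: attacked by Re2; b2: attacked by Re2.
Legal moves for Black: none.
Not in check and no legal moves → stalemate.

stalemate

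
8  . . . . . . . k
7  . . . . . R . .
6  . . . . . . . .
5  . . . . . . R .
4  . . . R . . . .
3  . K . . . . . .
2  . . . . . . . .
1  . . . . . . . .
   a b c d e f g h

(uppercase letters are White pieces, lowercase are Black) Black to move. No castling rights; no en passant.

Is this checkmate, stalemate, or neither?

Black to move; black king on h8.
In check: no.
King squares — g7: attacked by Rg5; h7: attacked by Rf7; g8: attacked by Rg5.
Legal moves for Black: none.
Not in check and no legal moves → stalemate.

stalemate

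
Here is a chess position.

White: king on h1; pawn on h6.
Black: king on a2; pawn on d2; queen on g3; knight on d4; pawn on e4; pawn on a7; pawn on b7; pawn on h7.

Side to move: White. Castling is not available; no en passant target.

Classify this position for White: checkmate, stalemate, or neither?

White to move; white king on h1.
In check: no.
King squares — g1: attacked by Qg3; g2: attacked by Qg3; h2: attacked by Qg3.
Legal moves for White: none.
Not in check and no legal moves → stalemate.

stalemate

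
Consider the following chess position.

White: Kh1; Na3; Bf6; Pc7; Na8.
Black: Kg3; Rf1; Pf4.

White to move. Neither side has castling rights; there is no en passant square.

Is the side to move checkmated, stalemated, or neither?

White to move; white king on h1.
In check: yes, from the black rook on f1.
King squares — g1: attacked by Rf1; g2: attacked by Kg3; h2: attacked by Kg3.
Legal moves for White: none.
In check with no legal moves → checkmate.

checkmate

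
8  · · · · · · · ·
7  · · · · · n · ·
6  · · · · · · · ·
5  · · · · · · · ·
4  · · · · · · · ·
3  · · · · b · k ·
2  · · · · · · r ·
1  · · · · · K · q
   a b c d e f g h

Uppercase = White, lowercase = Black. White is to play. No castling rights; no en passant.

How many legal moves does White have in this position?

0

White to move; king on f1.
In check: yes, from the black queen on h1.
Legal moves: none.
Count: 0.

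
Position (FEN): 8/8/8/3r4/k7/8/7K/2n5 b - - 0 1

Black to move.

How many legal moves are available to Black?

23

Black to move; king on a4.
In check: no.
Legal moves: Rd8, Rd7, Rd6, Rh5+, Rg5, Rf5, Re5, Rc5, Rb5, Ra5, Rd4, Rd3, Rd2+, Rd1, Kb5, Ka5, Kb4, Kb3, Ka3, Nd3, Nb3, Ne2, Na2.
Count: 23.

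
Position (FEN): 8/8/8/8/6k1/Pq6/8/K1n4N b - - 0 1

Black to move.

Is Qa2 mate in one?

yes

After Qa2: white king on a1; in check: yes, from the black queen on a2.
King squares — b1: attacked by Qa2; a2: attacked by Nc1; b2: attacked by Qa2.
White has no legal moves → checkmate.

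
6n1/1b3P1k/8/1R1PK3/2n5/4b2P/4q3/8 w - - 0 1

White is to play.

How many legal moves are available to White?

White to move; king on e5.
In check: yes, from the black knight on c4.
Legal moves: Ke6, Kf5, Ke4.
Count: 3.

3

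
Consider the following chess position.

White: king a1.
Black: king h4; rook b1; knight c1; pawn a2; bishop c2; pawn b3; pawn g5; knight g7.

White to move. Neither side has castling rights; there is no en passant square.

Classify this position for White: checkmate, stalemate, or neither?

White to move; white king on a1.
In check: yes, from the black rook on b1.
King squares — b1: attacked by Pa2; a2: attacked by Nc1; b2: attacked by Rb1.
Legal moves for White: none.
In check with no legal moves → checkmate.

checkmate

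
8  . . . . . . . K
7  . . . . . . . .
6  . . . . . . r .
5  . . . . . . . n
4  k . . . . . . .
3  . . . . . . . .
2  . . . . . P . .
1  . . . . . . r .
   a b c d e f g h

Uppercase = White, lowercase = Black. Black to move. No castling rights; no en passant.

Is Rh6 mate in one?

After Rh6: white king on h8; in check: yes, from the black rook on h6.
King squares — g7: attacked by Rg1; h7: attacked by Rh6; g8: attacked by Rg1.
White has no legal moves → checkmate.

yes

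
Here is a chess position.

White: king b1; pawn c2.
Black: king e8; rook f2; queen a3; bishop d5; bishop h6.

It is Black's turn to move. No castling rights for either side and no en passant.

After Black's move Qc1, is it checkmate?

After Qc1: white king on b1; in check: yes, from the black queen on c1.
King squares — a1: attacked by Qc1; c1: attacked by Bh6; a2: attacked by Bd5; b2: attacked by Qc1; c2: own pawn.
White has no legal moves → checkmate.

yes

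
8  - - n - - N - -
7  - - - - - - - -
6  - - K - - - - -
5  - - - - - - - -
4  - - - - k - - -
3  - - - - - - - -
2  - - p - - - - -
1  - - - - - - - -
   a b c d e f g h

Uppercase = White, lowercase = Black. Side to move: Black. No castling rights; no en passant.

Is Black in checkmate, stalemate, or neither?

neither

Black to move; black king on e4.
In check: no.
Legal moves for Black: Ne7+, Na7+, Nd6, Nb6, Kf5, Ke5, Kf4, Kd4, Kf3, Ke3, Kd3, c1=Q+, c1=R+, c1=B, c1=N.
Black has 15 legal moves and is not in check → neither.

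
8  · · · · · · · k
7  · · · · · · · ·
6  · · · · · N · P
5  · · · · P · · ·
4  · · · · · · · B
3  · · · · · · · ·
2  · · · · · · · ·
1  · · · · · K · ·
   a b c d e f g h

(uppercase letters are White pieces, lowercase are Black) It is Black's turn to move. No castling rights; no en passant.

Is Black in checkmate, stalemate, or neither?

stalemate

Black to move; black king on h8.
In check: no.
King squares — g7: attacked by Ph6; h7: attacked by Nf6; g8: attacked by Nf6.
Legal moves for Black: none.
Not in check and no legal moves → stalemate.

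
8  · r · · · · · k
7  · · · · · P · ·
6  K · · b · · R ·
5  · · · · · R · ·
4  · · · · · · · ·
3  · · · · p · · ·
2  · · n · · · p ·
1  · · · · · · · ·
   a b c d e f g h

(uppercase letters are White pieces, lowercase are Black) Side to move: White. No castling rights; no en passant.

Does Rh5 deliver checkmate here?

yes

After Rh5: black king on h8; in check: yes, from the white rook on h5.
King squares — g7: attacked by Rg6; h7: attacked by Rh5; g8: attacked by Rg6.
Black has no legal moves → checkmate.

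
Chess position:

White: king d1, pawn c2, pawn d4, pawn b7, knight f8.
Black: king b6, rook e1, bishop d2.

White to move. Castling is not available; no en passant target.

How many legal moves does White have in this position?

1

White to move; king on d1.
In check: yes, from the black rook on e1.
Legal moves: Kxd2.
Count: 1.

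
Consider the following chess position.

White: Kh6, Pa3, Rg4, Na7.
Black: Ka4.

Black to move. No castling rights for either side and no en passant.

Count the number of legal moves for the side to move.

Black to move; king on a4.
In check: yes, from the white rook on g4.
Legal moves: Ka5, Kb3, Kxa3.
Count: 3.

3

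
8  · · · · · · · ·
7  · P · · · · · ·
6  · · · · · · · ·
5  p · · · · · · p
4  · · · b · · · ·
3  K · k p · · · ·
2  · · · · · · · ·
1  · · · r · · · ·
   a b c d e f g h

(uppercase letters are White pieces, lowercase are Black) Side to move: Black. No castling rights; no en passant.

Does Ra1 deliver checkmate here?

After Ra1: white king on a3; in check: yes, from the black rook on a1.
King squares — a2: attacked by Ra1; b2: attacked by Kc3; b3: attacked by Kc3; a4: attacked by Ra1; b4: attacked by Kc3.
White has no legal moves → checkmate.

yes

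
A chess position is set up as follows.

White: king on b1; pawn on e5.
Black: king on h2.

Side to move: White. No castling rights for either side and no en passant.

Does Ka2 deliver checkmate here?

After Ka2: black king on h2; in check: no.
Black is not in check, so this cannot be checkmate.

no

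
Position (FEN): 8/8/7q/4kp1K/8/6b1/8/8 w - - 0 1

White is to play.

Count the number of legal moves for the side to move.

1

White to move; king on h5.
In check: yes, from the black queen on h6.
Legal moves: Kxh6.
Count: 1.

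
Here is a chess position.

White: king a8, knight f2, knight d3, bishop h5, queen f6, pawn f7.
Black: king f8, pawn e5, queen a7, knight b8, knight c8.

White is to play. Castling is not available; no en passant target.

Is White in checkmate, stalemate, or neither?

checkmate

White to move; white king on a8.
In check: yes, from the black queen on a7.
King squares — a7: attacked by Nc8; b7: attacked by Qa7; b8: attacked by Qa7.
Legal moves for White: none.
In check with no legal moves → checkmate.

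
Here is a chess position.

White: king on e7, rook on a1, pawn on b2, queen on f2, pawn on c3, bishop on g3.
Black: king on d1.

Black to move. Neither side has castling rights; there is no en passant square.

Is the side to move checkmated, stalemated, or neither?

checkmate

Black to move; black king on d1.
In check: yes, from the white rook on a1.
King squares — c1: attacked by Ra1; e1: attacked by Ra1; c2: attacked by Qf2; d2: attacked by Qf2; e2: attacked by Qf2.
Legal moves for Black: none.
In check with no legal moves → checkmate.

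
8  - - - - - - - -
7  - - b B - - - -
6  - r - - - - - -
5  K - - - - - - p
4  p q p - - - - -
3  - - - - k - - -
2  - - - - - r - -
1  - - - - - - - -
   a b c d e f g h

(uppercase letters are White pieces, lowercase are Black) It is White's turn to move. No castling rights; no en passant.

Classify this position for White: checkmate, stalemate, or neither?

White to move; white king on a5.
In check: yes, from the black queen on b4.
King squares — a4: attacked by Qb4; b4: attacked by Rb6; b5: attacked by Qb4; a6: attacked by Rb6; b6: attacked by Qb4.
Legal moves for White: none.
In check with no legal moves → checkmate.

checkmate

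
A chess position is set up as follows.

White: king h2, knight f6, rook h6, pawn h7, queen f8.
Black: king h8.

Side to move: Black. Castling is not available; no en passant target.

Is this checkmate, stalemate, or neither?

Black to move; black king on h8.
In check: yes, from the white queen on f8.
King squares — g7: attacked by Qf8; h7: attacked by Nf6; g8: attacked by Nf6.
Legal moves for Black: none.
In check with no legal moves → checkmate.

checkmate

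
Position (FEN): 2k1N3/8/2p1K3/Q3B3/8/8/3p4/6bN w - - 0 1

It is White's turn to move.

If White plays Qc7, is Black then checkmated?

After Qc7: black king on c8; in check: yes, from the white queen on c7.
King squares — b7: attacked by Qc7; c7: attacked by Be5; d7: attacked by Ke6; b8: attacked by Qc7; d8: attacked by Qc7.
Black has no legal moves → checkmate.

yes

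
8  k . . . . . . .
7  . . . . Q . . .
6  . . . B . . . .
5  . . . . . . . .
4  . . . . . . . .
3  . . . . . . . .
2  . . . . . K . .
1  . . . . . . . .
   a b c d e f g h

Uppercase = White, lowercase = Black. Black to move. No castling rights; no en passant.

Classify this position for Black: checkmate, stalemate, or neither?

stalemate

Black to move; black king on a8.
In check: no.
King squares — a7: attacked by Qe7; b7: attacked by Qe7; b8: attacked by Bd6.
Legal moves for Black: none.
Not in check and no legal moves → stalemate.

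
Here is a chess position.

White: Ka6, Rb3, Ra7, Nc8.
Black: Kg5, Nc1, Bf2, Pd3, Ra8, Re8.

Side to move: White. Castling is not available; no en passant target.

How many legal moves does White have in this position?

White to move; king on a6.
In check: no.
Legal moves: Ne7, Nd6, Nb6, Rxa8, Kb7, Kb5, Ka5, Rb8, Rb7, Rb6, Rb5+, Rb4, Rxd3, Rc3, Ra3, Rb2, Rb1.
Count: 17.

17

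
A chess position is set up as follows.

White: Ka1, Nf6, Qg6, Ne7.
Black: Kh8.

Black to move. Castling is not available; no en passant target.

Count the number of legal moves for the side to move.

Black to move; king on h8.
In check: no.
Legal moves: none.
Count: 0.

0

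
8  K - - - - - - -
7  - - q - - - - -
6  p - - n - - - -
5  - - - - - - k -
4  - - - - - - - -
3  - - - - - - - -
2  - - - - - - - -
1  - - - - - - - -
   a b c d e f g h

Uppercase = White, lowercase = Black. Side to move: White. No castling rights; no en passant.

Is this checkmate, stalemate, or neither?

White to move; white king on a8.
In check: no.
King squares — a7: attacked by Qc7; b7: attacked by Nd6; b8: attacked by Qc7.
Legal moves for White: none.
Not in check and no legal moves → stalemate.

stalemate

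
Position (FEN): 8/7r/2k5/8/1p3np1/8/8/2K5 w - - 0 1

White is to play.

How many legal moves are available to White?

White to move; king on c1.
In check: no.
Legal moves: Kd2, Kc2, Kb2, Kd1, Kb1.
Count: 5.

5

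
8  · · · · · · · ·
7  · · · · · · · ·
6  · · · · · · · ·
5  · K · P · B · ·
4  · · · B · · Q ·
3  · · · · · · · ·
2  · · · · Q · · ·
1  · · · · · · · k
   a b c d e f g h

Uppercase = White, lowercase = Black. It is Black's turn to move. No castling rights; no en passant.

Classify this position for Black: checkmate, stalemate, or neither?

Black to move; black king on h1.
In check: no.
King squares — g1: attacked by Bd4; g2: attacked by Qe2; h2: attacked by Qe2.
Legal moves for Black: none.
Not in check and no legal moves → stalemate.

stalemate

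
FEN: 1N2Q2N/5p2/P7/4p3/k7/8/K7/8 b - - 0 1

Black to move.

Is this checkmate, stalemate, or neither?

neither

Black to move; black king on a4.
In check: yes, from the white queen on e8.
Legal moves for Black: Ka5, Kb4.
Black is in check but has 2 legal moves → neither.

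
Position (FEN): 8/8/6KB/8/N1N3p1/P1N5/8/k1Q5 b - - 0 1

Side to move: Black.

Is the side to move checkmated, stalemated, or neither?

checkmate

Black to move; black king on a1.
In check: yes, from the white queen on c1.
King squares — b1: attacked by Qc1; a2: attacked by Nc3; b2: attacked by Qc1.
Legal moves for Black: none.
In check with no legal moves → checkmate.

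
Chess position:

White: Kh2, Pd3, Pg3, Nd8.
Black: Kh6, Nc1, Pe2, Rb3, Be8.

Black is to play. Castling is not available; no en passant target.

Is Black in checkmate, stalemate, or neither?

neither

Black to move; black king on h6.
In check: no.
Legal moves for Black include: Bf7, Bd7, Bg6, Bc6, Bh5, Bb5, Ba4, Kh7, Kg7, Kg6, Kh5, Kg5, Rb8, Rb7, Rb6, Rb5, Rb4, Rxd3, ... (list truncated; more exist).
Black has legal moves and is not in check → neither.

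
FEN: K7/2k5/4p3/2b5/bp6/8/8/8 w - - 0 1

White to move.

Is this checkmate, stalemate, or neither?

White to move; white king on a8.
In check: no.
King squares — a7: attacked by Bc5; b7: attacked by Kc7; b8: attacked by Kc7.
Legal moves for White: none.
Not in check and no legal moves → stalemate.

stalemate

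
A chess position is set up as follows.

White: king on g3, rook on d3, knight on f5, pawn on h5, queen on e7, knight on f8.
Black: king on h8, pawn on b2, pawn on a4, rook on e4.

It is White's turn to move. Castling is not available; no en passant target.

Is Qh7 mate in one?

yes

After Qh7: black king on h8; in check: yes, from the white queen on h7.
King squares — g7: attacked by Nf5; h7: attacked by Nf8; g8: attacked by Qh7.
Black has no legal moves → checkmate.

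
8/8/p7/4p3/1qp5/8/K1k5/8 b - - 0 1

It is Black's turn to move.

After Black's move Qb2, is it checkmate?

After Qb2: white king on a2; in check: yes, from the black queen on b2.
King squares — a1: attacked by Qb2; b1: attacked by Qb2; b2: attacked by Kc2; a3: attacked by Qb2; b3: attacked by Qb2.
White has no legal moves → checkmate.

yes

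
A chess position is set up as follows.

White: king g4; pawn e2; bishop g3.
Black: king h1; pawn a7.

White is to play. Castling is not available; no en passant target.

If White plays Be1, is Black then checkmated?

After Be1: black king on h1; in check: no.
Black is not in check, so this cannot be checkmate.

no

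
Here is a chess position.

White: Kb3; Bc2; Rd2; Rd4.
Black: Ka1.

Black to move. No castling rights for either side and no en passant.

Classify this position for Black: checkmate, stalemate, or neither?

Black to move; black king on a1.
In check: no.
King squares — b1: attacked by Bc2; a2: attacked by Kb3; b2: attacked by Kb3.
Legal moves for Black: none.
Not in check and no legal moves → stalemate.

stalemate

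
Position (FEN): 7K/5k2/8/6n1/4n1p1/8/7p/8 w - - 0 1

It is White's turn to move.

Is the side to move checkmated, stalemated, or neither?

White to move; white king on h8.
In check: no.
King squares — g7: attacked by Kf7; h7: attacked by Ng5; g8: attacked by Kf7.
Legal moves for White: none.
Not in check and no legal moves → stalemate.

stalemate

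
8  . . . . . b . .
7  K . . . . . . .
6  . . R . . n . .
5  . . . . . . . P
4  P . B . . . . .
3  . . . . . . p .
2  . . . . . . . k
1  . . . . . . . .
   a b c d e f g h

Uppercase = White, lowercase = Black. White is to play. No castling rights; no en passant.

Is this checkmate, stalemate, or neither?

White to move; white king on a7.
In check: no.
Legal moves for White include: Kb8, Ka8, Kb7, Kb6, Ka6, Rc8, Rc7, Rxf6, Re6, Rd6, Rb6, Ra6, Rc5, Bg8, Bf7, Be6, Ba6, Bd5, ... (list truncated; more exist).
White has legal moves and is not in check → neither.

neither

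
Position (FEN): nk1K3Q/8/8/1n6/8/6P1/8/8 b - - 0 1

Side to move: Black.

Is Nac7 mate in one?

no

After Nac7: white king on d8; in check: no.
White is not in check, so this cannot be checkmate.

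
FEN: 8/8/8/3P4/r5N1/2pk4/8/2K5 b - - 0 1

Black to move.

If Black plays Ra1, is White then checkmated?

yes

After Ra1: white king on c1; in check: yes, from the black rook on a1.
King squares — b1: attacked by Ra1; d1: attacked by Ra1; b2: attacked by Pc3; c2: attacked by Kd3; d2: attacked by Pc3.
White has no legal moves → checkmate.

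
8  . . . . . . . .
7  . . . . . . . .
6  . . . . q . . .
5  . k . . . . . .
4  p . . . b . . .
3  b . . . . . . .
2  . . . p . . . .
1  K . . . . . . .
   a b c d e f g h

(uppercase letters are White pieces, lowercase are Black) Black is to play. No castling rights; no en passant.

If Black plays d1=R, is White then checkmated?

After d1=R: white king on a1; in check: yes, from the black rook on d1.
King squares — b1: attacked by Rd1; a2: attacked by Qe6; b2: attacked by Ba3.
White has no legal moves → checkmate.

yes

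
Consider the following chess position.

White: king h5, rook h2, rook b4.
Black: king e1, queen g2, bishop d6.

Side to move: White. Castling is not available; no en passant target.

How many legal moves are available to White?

20

White to move; king on h5.
In check: no.
Legal moves: Kh6, Kh4, Rb8, Rb7, Rb6, Rb5, Rbh4, Rg4, Rf4, Re4+, Rd4, Rc4, Ra4, Rb3, Rb2, Rb1+, Rhh4, Rh3, Rxg2, Rh1+.
Count: 20.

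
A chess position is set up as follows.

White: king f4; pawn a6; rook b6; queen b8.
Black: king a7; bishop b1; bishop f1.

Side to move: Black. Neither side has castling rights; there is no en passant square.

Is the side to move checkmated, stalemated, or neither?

Black to move; black king on a7.
In check: yes, from the white queen on b8.
King squares — a6: attacked by Rb6; b6: attacked by Qb8; b7: attacked by Pa6; a8: attacked by Qb8; b8: attacked by Rb6.
Legal moves for Black: none.
In check with no legal moves → checkmate.

checkmate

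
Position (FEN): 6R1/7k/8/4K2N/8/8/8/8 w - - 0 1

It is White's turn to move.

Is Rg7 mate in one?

no

After Rg7: black king on h7; in check: yes, from the white rook on g7.
Black has 2 legal replies: Kh8, Kh6.
In check but a legal move exists → not checkmate.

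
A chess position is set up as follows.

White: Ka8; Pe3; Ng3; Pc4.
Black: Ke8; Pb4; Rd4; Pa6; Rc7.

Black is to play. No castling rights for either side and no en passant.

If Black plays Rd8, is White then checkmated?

After Rd8: white king on a8; in check: yes, from the black rook on d8.
King squares — a7: attacked by Rc7; b7: attacked by Rc7; b8: attacked by Rd8.
White has no legal moves → checkmate.

yes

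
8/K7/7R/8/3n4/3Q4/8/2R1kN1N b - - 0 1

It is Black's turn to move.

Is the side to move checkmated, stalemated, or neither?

Black to move; black king on e1.
In check: yes, from the white rook on c1.
King squares — d1: attacked by Rc1; f1: attacked by Rc1; d2: attacked by Nf1; e2: attacked by Qd3; f2: attacked by Nh1.
Legal moves for Black: none.
In check with no legal moves → checkmate.

checkmate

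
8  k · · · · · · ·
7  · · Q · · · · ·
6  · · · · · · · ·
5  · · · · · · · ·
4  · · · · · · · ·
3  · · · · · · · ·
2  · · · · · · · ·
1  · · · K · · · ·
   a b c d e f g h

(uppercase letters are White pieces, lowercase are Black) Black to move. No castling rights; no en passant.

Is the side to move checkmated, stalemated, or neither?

stalemate

Black to move; black king on a8.
In check: no.
King squares — a7: attacked by Qc7; b7: attacked by Qc7; b8: attacked by Qc7.
Legal moves for Black: none.
Not in check and no legal moves → stalemate.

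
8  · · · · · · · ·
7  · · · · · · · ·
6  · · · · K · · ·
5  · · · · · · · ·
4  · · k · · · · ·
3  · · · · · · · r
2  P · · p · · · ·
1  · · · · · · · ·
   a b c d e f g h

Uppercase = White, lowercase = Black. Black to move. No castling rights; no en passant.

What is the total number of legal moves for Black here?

Black to move; king on c4.
In check: no.
Legal moves: Kc5, Kb5, Kd4, Kb4, Kd3, Kc3, Rh8, Rh7, Rh6+, Rh5, Rh4, Rg3, Rf3, Re3+, Rd3, Rc3, Rb3, Ra3, Rh2, Rh1, d1=Q, d1=R, d1=B, d1=N.
Count: 24.

24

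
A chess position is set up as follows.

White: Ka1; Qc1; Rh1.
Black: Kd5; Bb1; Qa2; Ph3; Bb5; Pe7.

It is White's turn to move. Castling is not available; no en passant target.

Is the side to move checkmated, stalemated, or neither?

checkmate

White to move; white king on a1.
In check: yes, from the black queen on a2.
King squares — b1: attacked by Qa2; a2: attacked by Bb1; b2: attacked by Qa2.
Legal moves for White: none.
In check with no legal moves → checkmate.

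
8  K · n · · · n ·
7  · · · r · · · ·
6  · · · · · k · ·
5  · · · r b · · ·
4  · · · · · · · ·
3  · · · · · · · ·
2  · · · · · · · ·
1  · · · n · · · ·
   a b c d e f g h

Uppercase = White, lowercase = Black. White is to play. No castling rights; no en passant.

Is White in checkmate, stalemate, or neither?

stalemate

White to move; white king on a8.
In check: no.
King squares — a7: attacked by Rd7; b7: attacked by Rd7; b8: attacked by Be5.
Legal moves for White: none.
Not in check and no legal moves → stalemate.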